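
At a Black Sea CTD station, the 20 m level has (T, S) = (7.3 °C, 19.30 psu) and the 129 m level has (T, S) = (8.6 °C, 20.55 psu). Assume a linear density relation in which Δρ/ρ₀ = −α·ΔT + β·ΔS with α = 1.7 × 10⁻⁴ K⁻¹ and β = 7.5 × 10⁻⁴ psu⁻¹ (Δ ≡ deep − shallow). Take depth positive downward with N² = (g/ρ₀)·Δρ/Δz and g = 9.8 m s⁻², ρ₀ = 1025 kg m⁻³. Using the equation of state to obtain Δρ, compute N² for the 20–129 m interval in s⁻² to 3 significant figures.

ΔT = +1.3 K, ΔS = +1.25 psu (deep − shallow).
Δρ/ρ₀ = −αΔT + βΔS = -2.21 × 10⁻⁴ + 9.375 × 10⁻⁴ = 7.165 × 10⁻⁴, so Δρ ≈ 0.7344 kg m⁻³.
N² = (g/ρ₀)·Δρ/Δz = g·(Δρ/ρ₀)/Δz = 9.8 × 7.165 × 10⁻⁴ / 109 = 6.4419 × 10⁻⁵ s⁻² ≈ 6.44 × 10⁻⁵ s⁻².

6.44 × 10⁻⁵ s⁻²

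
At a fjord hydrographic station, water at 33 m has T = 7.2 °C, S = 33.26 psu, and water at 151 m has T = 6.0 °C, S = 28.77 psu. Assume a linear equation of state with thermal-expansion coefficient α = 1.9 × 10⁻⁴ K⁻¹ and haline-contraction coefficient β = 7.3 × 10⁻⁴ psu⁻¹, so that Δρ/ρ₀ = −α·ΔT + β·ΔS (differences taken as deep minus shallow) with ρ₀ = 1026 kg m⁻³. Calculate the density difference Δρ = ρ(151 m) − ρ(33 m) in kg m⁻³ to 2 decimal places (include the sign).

ΔT = -1.2 K, ΔS = -4.49 psu (deep − shallow).
Δρ/ρ₀ = −(1.9 × 10⁻⁴)(-1.2) + (7.3 × 10⁻⁴)(-4.49) = -3.0497 × 10⁻³.
Δρ = 1026 × (-3.0497 × 10⁻³) = -3.13 kg m⁻³.
Negative Δρ: lighter below, statically unstable.

-3.13 kg m⁻³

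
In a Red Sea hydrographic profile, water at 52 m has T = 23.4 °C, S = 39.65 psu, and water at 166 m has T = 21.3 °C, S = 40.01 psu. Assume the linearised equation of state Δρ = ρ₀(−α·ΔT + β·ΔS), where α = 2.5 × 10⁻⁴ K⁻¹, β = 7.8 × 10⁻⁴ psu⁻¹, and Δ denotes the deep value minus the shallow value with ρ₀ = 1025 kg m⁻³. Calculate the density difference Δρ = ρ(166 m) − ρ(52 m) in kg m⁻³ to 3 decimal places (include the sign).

ΔT = -2.1 K, ΔS = +0.36 psu (deep − shallow).
Δρ/ρ₀ = −(2.5 × 10⁻⁴)(-2.1) + (7.8 × 10⁻⁴)(+0.36) = 8.058 × 10⁻⁴.
Δρ = 1025 × (8.058 × 10⁻⁴) = +0.826 kg m⁻³.
Positive Δρ: denser below, stable.

+0.826 kg m⁻³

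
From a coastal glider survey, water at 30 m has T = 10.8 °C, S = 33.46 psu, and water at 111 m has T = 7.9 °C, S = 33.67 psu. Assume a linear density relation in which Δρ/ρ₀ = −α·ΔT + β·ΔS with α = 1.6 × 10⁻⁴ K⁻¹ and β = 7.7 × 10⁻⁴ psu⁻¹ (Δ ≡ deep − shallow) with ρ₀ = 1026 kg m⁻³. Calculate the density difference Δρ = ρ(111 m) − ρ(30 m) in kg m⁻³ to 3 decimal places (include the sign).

+0.642 kg m⁻³

ΔT = -2.9 K, ΔS = +0.21 psu (deep − shallow).
Δρ/ρ₀ = −(1.6 × 10⁻⁴)(-2.9) + (7.7 × 10⁻⁴)(+0.21) = 6.257 × 10⁻⁴.
Δρ = 1026 × (6.257 × 10⁻⁴) = +0.642 kg m⁻³.
Positive Δρ: denser below, stable.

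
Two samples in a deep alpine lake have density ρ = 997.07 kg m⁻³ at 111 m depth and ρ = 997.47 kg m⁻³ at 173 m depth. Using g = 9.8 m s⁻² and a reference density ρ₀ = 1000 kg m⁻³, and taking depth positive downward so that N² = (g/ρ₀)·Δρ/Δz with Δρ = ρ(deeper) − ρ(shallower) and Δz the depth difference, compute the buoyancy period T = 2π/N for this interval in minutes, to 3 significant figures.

Δρ = 997.47 − 997.07 = 0.40 kg m⁻³ over Δz = 173 − 111 = 62 m.
N² = (9.8/1000) × (0.40/62) = 6.3226 × 10⁻⁵ s⁻².
N = √(6.3226 × 10⁻⁵) = 7.9515 × 10⁻³ rad s⁻¹, so T = 2π/N = 790.19 s = 13.170 min ≈ 13.2 min.

13.2 min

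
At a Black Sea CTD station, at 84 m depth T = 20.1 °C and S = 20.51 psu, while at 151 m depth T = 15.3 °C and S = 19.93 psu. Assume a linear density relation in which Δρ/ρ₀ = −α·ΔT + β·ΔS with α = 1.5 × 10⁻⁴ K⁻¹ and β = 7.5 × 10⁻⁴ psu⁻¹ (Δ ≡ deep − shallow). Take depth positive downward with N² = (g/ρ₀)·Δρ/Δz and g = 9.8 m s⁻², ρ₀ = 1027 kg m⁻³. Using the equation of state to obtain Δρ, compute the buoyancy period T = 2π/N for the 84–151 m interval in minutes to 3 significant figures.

16.2 min

ΔT = -4.8 K, ΔS = -0.58 psu (deep − shallow).
Δρ/ρ₀ = −αΔT + βΔS = 7.20 × 10⁻⁴ − 4.35 × 10⁻⁴ = 2.85 × 10⁻⁴, so Δρ ≈ 0.2927 kg m⁻³.
N² = (g/ρ₀)·Δρ/Δz = g·(Δρ/ρ₀)/Δz = 9.8 × 2.85 × 10⁻⁴ / 67 = 4.1687 × 10⁻⁵ s⁻².
N = √(4.1687 × 10⁻⁵) = 6.4565 × 10⁻³ rad s⁻¹ → T = 2π/N = 973.16 s = 16.219 min ≈ 16.2 min.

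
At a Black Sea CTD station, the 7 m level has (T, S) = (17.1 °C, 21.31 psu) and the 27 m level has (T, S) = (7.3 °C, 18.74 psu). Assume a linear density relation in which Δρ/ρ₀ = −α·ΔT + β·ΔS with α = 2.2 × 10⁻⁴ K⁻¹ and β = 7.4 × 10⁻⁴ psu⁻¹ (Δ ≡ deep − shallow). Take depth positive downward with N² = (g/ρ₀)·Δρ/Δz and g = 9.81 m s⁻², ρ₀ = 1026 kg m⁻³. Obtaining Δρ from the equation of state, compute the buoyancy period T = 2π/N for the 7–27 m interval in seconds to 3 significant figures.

563 s

ΔT = -9.8 K, ΔS = -2.57 psu (deep − shallow).
Δρ/ρ₀ = −αΔT + βΔS = 2.156 × 10⁻³ − 1.9018 × 10⁻³ = 2.542 × 10⁻⁴, so Δρ ≈ 0.2608 kg m⁻³.
N² = (g/ρ₀)·Δρ/Δz = g·(Δρ/ρ₀)/Δz = 9.81 × 2.542 × 10⁻⁴ / 20 = 1.2469 × 10⁻⁴ s⁻².
N = √(1.2469 × 10⁻⁴) = 0.011166 rad s⁻¹ → T = 2π/N = 562.71 s ≈ 563 s.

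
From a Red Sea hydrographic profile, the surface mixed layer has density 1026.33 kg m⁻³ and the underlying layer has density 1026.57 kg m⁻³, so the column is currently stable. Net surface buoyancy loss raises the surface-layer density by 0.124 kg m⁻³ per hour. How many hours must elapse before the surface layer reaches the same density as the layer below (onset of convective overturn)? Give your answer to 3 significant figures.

1.94 hours

Density deficit of the surface layer: 1026.57 − 1026.33 = 0.24 kg m⁻³.
Required change = 0.24 / 0.124 = 1.94 hours.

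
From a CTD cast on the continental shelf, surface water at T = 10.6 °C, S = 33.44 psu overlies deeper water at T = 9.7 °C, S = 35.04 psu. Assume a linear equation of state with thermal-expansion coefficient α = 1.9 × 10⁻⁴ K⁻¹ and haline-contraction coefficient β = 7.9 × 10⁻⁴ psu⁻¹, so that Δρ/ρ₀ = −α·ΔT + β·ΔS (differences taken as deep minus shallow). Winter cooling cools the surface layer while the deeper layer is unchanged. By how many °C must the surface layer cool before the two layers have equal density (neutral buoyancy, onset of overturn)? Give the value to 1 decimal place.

Neutral buoyancy requires Δρ = 0, i.e. −α(T_deep − T_surf′) + β(S_deep − S_surf) = 0.
T_surf′ = T_deep − (β/α)·ΔS = 9.7 − (7.9 × 10⁻⁴/1.9 × 10⁻⁴)·(+1.60) = 3.047 °C.
Cooling required: 10.6 − (3.047) = 7.553 °C.

7.6 °C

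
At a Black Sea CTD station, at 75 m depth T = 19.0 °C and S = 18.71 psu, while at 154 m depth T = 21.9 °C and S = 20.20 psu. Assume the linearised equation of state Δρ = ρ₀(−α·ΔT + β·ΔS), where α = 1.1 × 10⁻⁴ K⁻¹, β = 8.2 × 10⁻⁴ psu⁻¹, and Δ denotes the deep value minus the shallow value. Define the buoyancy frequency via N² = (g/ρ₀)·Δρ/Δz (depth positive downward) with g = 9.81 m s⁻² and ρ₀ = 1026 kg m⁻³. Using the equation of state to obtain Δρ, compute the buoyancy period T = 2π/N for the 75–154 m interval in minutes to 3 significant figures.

ΔT = +2.9 K, ΔS = +1.49 psu (deep − shallow).
Δρ/ρ₀ = −αΔT + βΔS = -3.19 × 10⁻⁴ + 1.2218 × 10⁻³ = 9.028 × 10⁻⁴, so Δρ ≈ 0.9263 kg m⁻³.
N² = (g/ρ₀)·Δρ/Δz = g·(Δρ/ρ₀)/Δz = 9.81 × 9.028 × 10⁻⁴ / 79 = 1.1211 × 10⁻⁴ s⁻².
N = √(1.1211 × 10⁻⁴) = 0.010588 rad s⁻¹ → T = 2π/N = 593.43 s = 9.8905 min ≈ 9.89 min.

9.89 min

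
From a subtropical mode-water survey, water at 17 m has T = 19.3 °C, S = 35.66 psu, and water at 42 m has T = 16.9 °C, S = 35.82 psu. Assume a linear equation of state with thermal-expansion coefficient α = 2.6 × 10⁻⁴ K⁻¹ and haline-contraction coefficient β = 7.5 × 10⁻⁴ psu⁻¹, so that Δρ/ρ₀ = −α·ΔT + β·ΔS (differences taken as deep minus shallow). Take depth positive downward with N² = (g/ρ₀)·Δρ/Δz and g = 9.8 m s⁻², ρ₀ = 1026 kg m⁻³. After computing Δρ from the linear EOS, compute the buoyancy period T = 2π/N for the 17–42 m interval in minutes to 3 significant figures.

ΔT = -2.4 K, ΔS = +0.16 psu (deep − shallow).
Δρ/ρ₀ = −αΔT + βΔS = 6.24 × 10⁻⁴ + 1.20 × 10⁻⁴ = 7.44 × 10⁻⁴, so Δρ ≈ 0.7633 kg m⁻³.
N² = (g/ρ₀)·Δρ/Δz = g·(Δρ/ρ₀)/Δz = 9.8 × 7.44 × 10⁻⁴ / 25 = 2.9165 × 10⁻⁴ s⁻².
N = √(2.9165 × 10⁻⁴) = 0.017078 rad s⁻¹ → T = 2π/N = 367.91 s = 6.1318 min ≈ 6.13 min.

6.13 min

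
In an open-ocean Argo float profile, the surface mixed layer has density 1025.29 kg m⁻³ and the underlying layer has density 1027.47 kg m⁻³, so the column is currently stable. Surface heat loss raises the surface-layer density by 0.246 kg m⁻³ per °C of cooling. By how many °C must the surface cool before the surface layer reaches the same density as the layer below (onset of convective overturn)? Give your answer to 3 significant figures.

Density deficit of the surface layer: 1027.47 − 1025.29 = 2.18 kg m⁻³.
Required change = 2.18 / 0.246 = 8.86 °C.

8.86 °C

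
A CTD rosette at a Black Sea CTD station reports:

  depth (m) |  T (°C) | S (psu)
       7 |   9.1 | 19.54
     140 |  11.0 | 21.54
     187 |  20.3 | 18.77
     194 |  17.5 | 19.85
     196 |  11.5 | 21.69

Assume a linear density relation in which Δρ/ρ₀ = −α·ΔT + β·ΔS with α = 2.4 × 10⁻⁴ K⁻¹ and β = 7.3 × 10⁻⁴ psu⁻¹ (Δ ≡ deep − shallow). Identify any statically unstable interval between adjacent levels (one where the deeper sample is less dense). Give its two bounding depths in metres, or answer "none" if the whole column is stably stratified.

Evaluate Δρ/ρ₀ = −αΔT + βΔS across each adjacent pair:
  7–140 m: −αΔT+βΔS = −(2.4 × 10⁻⁴)(+1.9)+(7.3 × 10⁻⁴)(+2.00) = 1.0 × 10⁻³ → stable
  140–187 m: −αΔT+βΔS = −(2.4 × 10⁻⁴)(+9.3)+(7.3 × 10⁻⁴)(-2.77) = -4.3 × 10⁻³ → UNSTABLE
  187–194 m: −αΔT+βΔS = −(2.4 × 10⁻⁴)(-2.8)+(7.3 × 10⁻⁴)(+1.08) = 1.5 × 10⁻³ → stable
  194–196 m: −αΔT+βΔS = −(2.4 × 10⁻⁴)(-6.0)+(7.3 × 10⁻⁴)(+1.84) = 2.8 × 10⁻³ → stable
The 140–187 m interval has Δρ < 0: lighter water underlies denser water.

140–187 m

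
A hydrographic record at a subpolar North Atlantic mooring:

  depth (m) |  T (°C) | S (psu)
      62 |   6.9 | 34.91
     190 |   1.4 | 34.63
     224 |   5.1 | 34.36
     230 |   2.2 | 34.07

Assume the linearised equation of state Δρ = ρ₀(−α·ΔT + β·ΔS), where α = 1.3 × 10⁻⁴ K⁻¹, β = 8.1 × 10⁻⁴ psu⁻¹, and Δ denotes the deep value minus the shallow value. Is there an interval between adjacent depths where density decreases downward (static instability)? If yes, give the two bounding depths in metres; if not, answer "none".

Evaluate Δρ/ρ₀ = −αΔT + βΔS across each adjacent pair:
  62–190 m: −αΔT+βΔS = −(1.3 × 10⁻⁴)(-5.5)+(8.1 × 10⁻⁴)(-0.28) = 4.9 × 10⁻⁴ → stable
  190–224 m: −αΔT+βΔS = −(1.3 × 10⁻⁴)(+3.7)+(8.1 × 10⁻⁴)(-0.27) = -7.0 × 10⁻⁴ → UNSTABLE
  224–230 m: −αΔT+βΔS = −(1.3 × 10⁻⁴)(-2.9)+(8.1 × 10⁻⁴)(-0.29) = 1.4 × 10⁻⁴ → stable
The 190–224 m interval has Δρ < 0: lighter water underlies denser water.

190–224 m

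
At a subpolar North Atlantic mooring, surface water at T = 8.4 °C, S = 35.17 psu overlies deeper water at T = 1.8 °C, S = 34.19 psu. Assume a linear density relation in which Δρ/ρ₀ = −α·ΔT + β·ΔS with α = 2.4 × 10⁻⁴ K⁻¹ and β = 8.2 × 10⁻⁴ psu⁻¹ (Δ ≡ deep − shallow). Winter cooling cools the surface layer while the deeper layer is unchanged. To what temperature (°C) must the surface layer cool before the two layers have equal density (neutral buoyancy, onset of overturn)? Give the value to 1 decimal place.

5.1 °C

Neutral buoyancy requires Δρ = 0, i.e. −α(T_deep − T_surf′) + β(S_deep − S_surf) = 0.
T_surf′ = T_deep − (β/α)·ΔS = 1.8 − (8.2 × 10⁻⁴/2.4 × 10⁻⁴)·(-0.98) = 5.148 °C.
Cooling required: 8.4 − (5.148) = 3.252 °C.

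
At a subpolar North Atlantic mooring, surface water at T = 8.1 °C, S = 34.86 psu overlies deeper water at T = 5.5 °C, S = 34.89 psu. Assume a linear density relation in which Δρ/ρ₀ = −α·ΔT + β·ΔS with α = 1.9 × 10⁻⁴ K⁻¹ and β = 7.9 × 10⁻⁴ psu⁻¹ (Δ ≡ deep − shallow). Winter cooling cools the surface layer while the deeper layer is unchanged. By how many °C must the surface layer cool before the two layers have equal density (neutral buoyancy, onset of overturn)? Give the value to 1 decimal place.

Neutral buoyancy requires Δρ = 0, i.e. −α(T_deep − T_surf′) + β(S_deep − S_surf) = 0.
T_surf′ = T_deep − (β/α)·ΔS = 5.5 − (7.9 × 10⁻⁴/1.9 × 10⁻⁴)·(+0.03) = 5.375 °C.
Cooling required: 8.1 − (5.375) = 2.725 °C.

2.7 °C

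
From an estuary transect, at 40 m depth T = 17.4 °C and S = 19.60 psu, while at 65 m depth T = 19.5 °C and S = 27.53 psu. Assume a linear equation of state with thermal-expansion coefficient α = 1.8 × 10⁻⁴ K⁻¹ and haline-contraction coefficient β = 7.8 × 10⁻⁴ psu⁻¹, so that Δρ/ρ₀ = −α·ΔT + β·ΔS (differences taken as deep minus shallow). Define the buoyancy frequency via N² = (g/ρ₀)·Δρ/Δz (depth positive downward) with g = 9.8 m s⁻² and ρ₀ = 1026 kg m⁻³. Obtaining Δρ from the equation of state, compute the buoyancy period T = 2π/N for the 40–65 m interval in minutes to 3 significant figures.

2.19 min

ΔT = +2.1 K, ΔS = +7.93 psu (deep − shallow).
Δρ/ρ₀ = −αΔT + βΔS = -3.78 × 10⁻⁴ + 6.1854 × 10⁻³ = 5.8074 × 10⁻³, so Δρ ≈ 5.958 kg m⁻³.
N² = (g/ρ₀)·Δρ/Δz = g·(Δρ/ρ₀)/Δz = 9.8 × 5.8074 × 10⁻³ / 25 = 2.2765 × 10⁻³ s⁻².
N = √(2.2765 × 10⁻³) = 0.047713 rad s⁻¹ → T = 2π/N = 131.69 s = 2.1948 min ≈ 2.19 min.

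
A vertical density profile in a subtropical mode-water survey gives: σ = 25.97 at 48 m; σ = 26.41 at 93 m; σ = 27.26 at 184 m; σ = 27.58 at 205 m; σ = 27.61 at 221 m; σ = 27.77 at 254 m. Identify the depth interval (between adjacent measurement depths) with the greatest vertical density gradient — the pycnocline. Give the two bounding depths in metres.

184–205 m

Compute the density gradient over each adjacent pair:
  48–93 m: Δρ/Δz = 0.44/45 = 9.8 × 10⁻³ kg m⁻⁴
  93–184 m: Δρ/Δz = 0.85/91 = 9.3 × 10⁻³ kg m⁻⁴
  184–205 m: Δρ/Δz = 0.32/21 = 0.015 kg m⁻⁴
  205–221 m: Δρ/Δz = 0.03/16 = 1.9 × 10⁻³ kg m⁻⁴
  221–254 m: Δρ/Δz = 0.16/33 = 4.8 × 10⁻³ kg m⁻⁴
The largest gradient is in the 184–205 m interval — the pycnocline.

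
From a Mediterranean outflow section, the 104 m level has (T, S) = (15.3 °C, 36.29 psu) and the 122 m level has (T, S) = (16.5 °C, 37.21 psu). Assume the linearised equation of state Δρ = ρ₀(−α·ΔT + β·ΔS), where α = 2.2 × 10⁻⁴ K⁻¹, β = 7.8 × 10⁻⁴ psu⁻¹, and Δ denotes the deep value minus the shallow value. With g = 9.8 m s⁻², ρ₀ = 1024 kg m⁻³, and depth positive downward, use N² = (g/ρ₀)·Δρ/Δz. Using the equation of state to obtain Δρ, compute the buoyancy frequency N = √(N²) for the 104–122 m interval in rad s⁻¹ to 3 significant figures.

0.0157 rad s⁻¹

ΔT = +1.2 K, ΔS = +0.92 psu (deep − shallow).
Δρ/ρ₀ = −αΔT + βΔS = -2.64 × 10⁻⁴ + 7.176 × 10⁻⁴ = 4.536 × 10⁻⁴, so Δρ ≈ 0.4645 kg m⁻³.
N² = (g/ρ₀)·Δρ/Δz = g·(Δρ/ρ₀)/Δz = 9.8 × 4.536 × 10⁻⁴ / 18 = 2.4696 × 10⁻⁴ s⁻².
N = √(2.4696 × 10⁻⁴) = 0.015715 rad s⁻¹ ≈ 0.0157 rad s⁻¹.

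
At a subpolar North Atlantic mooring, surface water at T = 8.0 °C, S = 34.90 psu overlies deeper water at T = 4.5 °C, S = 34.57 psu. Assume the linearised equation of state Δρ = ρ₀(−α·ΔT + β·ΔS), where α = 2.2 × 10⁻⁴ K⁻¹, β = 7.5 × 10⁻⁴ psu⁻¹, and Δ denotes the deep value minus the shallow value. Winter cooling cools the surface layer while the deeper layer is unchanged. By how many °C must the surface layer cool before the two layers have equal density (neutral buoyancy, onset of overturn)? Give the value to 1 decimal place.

2.4 °C

Neutral buoyancy requires Δρ = 0, i.e. −α(T_deep − T_surf′) + β(S_deep − S_surf) = 0.
T_surf′ = T_deep − (β/α)·ΔS = 4.5 − (7.5 × 10⁻⁴/2.2 × 10⁻⁴)·(-0.33) = 5.625 °C.
Cooling required: 8.0 − (5.625) = 2.375 °C.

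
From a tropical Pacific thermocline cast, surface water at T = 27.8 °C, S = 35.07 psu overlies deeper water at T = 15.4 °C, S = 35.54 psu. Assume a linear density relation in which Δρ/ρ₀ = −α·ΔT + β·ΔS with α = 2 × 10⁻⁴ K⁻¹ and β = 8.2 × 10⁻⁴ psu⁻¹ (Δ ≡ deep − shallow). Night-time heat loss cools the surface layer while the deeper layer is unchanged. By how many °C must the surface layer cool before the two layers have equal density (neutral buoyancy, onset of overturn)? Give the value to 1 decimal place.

Neutral buoyancy requires Δρ = 0, i.e. −α(T_deep − T_surf′) + β(S_deep − S_surf) = 0.
T_surf′ = T_deep − (β/α)·ΔS = 15.4 − (8.2 × 10⁻⁴/2 × 10⁻⁴)·(+0.47) = 13.473 °C.
Cooling required: 27.8 − (13.473) = 14.327 °C.

14.3 °C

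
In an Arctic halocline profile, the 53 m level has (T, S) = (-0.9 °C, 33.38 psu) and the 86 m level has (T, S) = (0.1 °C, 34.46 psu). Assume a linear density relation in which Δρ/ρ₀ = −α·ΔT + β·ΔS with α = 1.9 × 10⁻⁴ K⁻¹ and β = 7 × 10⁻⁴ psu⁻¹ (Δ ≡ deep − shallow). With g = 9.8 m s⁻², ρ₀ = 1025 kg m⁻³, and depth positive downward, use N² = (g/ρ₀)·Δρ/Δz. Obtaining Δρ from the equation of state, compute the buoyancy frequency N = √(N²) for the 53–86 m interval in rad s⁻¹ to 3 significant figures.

ΔT = +1.0 K, ΔS = +1.08 psu (deep − shallow).
Δρ/ρ₀ = −αΔT + βΔS = -1.90 × 10⁻⁴ + 7.56 × 10⁻⁴ = 5.66 × 10⁻⁴, so Δρ ≈ 0.5802 kg m⁻³.
N² = (g/ρ₀)·Δρ/Δz = g·(Δρ/ρ₀)/Δz = 9.8 × 5.66 × 10⁻⁴ / 33 = 1.6808 × 10⁻⁴ s⁻².
N = √(1.6808 × 10⁻⁴) = 0.012965 rad s⁻¹ ≈ 0.0130 rad s⁻¹.

0.0130 rad s⁻¹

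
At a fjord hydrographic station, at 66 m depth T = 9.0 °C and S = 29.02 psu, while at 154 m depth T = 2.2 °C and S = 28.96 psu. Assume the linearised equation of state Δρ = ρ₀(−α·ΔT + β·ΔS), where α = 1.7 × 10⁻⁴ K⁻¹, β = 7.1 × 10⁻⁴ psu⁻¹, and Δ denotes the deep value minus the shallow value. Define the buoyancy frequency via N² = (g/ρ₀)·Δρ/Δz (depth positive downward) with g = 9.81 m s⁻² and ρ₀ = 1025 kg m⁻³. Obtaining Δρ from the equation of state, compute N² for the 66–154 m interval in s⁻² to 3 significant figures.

1.24 × 10⁻⁴ s⁻²

ΔT = -6.8 K, ΔS = -0.06 psu (deep − shallow).
Δρ/ρ₀ = −αΔT + βΔS = 1.156 × 10⁻³ − 4.26 × 10⁻⁵ = 1.1134 × 10⁻³, so Δρ ≈ 1.141 kg m⁻³.
N² = (g/ρ₀)·Δρ/Δz = g·(Δρ/ρ₀)/Δz = 9.81 × 1.1134 × 10⁻³ / 88 = 1.2412 × 10⁻⁴ s⁻² ≈ 1.24 × 10⁻⁴ s⁻².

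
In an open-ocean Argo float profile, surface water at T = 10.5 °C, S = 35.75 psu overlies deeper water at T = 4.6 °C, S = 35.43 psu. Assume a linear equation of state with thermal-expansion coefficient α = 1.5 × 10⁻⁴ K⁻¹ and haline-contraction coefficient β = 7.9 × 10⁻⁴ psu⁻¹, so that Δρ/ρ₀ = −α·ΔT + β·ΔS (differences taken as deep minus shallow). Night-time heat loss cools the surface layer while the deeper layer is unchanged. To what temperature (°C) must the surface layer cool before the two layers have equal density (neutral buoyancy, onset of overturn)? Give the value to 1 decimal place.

6.3 °C

Neutral buoyancy requires Δρ = 0, i.e. −α(T_deep − T_surf′) + β(S_deep − S_surf) = 0.
T_surf′ = T_deep − (β/α)·ΔS = 4.6 − (7.9 × 10⁻⁴/1.5 × 10⁻⁴)·(-0.32) = 6.285 °C.
Cooling required: 10.5 − (6.285) = 4.215 °C.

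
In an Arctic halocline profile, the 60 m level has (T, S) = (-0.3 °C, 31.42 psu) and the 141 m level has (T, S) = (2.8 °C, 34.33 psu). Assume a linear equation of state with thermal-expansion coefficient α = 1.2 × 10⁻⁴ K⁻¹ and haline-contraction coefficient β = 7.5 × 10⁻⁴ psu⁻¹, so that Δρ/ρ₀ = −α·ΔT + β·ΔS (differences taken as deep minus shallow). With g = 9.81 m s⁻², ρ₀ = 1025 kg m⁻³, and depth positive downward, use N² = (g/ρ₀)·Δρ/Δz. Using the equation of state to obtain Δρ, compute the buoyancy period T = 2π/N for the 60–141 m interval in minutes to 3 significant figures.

7.07 min

ΔT = +3.1 K, ΔS = +2.91 psu (deep − shallow).
Δρ/ρ₀ = −αΔT + βΔS = -3.72 × 10⁻⁴ + 2.1825 × 10⁻³ = 1.8105 × 10⁻³, so Δρ ≈ 1.856 kg m⁻³.
N² = (g/ρ₀)·Δρ/Δz = g·(Δρ/ρ₀)/Δz = 9.81 × 1.8105 × 10⁻³ / 81 = 2.1927 × 10⁻⁴ s⁻².
N = √(2.1927 × 10⁻⁴) = 0.014808 rad s⁻¹ → T = 2π/N = 424.31 s = 7.0718 min ≈ 7.07 min.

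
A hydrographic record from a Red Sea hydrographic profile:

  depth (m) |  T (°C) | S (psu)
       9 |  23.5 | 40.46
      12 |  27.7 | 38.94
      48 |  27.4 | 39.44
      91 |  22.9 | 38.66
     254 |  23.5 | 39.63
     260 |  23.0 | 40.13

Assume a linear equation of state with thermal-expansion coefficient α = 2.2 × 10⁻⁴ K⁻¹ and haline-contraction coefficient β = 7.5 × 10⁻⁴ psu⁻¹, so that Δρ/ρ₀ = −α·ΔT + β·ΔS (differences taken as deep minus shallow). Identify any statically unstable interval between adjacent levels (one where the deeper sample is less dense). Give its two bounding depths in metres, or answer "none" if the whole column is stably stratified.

Evaluate Δρ/ρ₀ = −αΔT + βΔS across each adjacent pair:
  9–12 m: −αΔT+βΔS = −(2.2 × 10⁻⁴)(+4.2)+(7.5 × 10⁻⁴)(-1.52) = -2.1 × 10⁻³ → UNSTABLE
  12–48 m: −αΔT+βΔS = −(2.2 × 10⁻⁴)(-0.3)+(7.5 × 10⁻⁴)(+0.50) = 4.4 × 10⁻⁴ → stable
  48–91 m: −αΔT+βΔS = −(2.2 × 10⁻⁴)(-4.5)+(7.5 × 10⁻⁴)(-0.78) = 4.0 × 10⁻⁴ → stable
  91–254 m: −αΔT+βΔS = −(2.2 × 10⁻⁴)(+0.6)+(7.5 × 10⁻⁴)(+0.97) = 6.0 × 10⁻⁴ → stable
  254–260 m: −αΔT+βΔS = −(2.2 × 10⁻⁴)(-0.5)+(7.5 × 10⁻⁴)(+0.50) = 4.9 × 10⁻⁴ → stable
The 9–12 m interval has Δρ < 0: lighter water underlies denser water.

9–12 m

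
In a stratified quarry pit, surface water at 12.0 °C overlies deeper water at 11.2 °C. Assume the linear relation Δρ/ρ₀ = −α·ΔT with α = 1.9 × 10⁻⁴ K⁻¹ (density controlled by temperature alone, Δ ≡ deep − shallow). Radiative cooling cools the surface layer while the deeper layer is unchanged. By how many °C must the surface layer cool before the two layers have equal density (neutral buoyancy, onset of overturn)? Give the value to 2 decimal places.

0.80 °C

With temperature the only control, equal density requires T_surf′ = T_deep.
T_surf′ = 11.2 °C.
Cooling required: 12.0 − 11.2 = 0.80 °C.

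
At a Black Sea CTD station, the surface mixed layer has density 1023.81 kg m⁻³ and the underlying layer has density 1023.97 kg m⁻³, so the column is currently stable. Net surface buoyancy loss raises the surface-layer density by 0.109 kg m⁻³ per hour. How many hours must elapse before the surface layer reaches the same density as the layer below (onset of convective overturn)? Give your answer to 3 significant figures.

Density deficit of the surface layer: 1023.97 − 1023.81 = 0.16 kg m⁻³.
Required change = 0.16 / 0.109 = 1.47 hours.

1.47 hours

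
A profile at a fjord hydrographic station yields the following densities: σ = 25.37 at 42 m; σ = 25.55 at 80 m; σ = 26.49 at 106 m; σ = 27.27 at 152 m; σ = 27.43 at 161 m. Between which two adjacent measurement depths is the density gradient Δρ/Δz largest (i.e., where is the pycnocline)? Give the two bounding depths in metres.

Compute the density gradient over each adjacent pair:
  42–80 m: Δρ/Δz = 0.18/38 = 4.7 × 10⁻³ kg m⁻⁴
  80–106 m: Δρ/Δz = 0.94/26 = 0.036 kg m⁻⁴
  106–152 m: Δρ/Δz = 0.78/46 = 0.017 kg m⁻⁴
  152–161 m: Δρ/Δz = 0.16/9 = 0.018 kg m⁻⁴
The largest gradient is in the 80–106 m interval — the pycnocline.

80–106 m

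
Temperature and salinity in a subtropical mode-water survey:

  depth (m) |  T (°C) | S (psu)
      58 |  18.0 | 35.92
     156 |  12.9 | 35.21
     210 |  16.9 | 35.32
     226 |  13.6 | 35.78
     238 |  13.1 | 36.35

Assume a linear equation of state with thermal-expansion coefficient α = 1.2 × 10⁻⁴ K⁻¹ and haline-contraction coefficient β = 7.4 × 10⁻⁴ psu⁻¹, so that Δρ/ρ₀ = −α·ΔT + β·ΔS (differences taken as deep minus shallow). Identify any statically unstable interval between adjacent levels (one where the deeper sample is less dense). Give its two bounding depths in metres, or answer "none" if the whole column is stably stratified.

Evaluate Δρ/ρ₀ = −αΔT + βΔS across each adjacent pair:
  58–156 m: −αΔT+βΔS = −(1.2 × 10⁻⁴)(-5.1)+(7.4 × 10⁻⁴)(-0.71) = 8.7 × 10⁻⁵ → stable
  156–210 m: −αΔT+βΔS = −(1.2 × 10⁻⁴)(+4.0)+(7.4 × 10⁻⁴)(+0.11) = -4.0 × 10⁻⁴ → UNSTABLE
  210–226 m: −αΔT+βΔS = −(1.2 × 10⁻⁴)(-3.3)+(7.4 × 10⁻⁴)(+0.46) = 7.4 × 10⁻⁴ → stable
  226–238 m: −αΔT+βΔS = −(1.2 × 10⁻⁴)(-0.5)+(7.4 × 10⁻⁴)(+0.57) = 4.8 × 10⁻⁴ → stable
The 156–210 m interval has Δρ < 0: lighter water underlies denser water.

156–210 m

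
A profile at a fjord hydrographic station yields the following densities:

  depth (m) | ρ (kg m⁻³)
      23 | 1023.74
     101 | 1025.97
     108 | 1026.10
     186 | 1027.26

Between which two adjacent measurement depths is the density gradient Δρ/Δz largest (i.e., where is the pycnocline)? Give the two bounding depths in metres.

23–101 m

Compute the density gradient over each adjacent pair:
  23–101 m: Δρ/Δz = 2.23/78 = 0.029 kg m⁻⁴
  101–108 m: Δρ/Δz = 0.13/7 = 0.019 kg m⁻⁴
  108–186 m: Δρ/Δz = 1.16/78 = 0.015 kg m⁻⁴
The largest gradient is in the 23–101 m interval — the pycnocline.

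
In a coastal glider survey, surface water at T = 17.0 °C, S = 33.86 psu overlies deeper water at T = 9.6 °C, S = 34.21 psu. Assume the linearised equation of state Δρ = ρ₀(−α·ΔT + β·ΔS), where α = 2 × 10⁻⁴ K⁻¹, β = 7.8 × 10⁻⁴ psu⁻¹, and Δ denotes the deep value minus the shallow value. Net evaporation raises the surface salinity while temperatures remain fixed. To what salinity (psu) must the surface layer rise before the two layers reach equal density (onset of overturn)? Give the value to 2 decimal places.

Neutral buoyancy requires −α(T_deep − T_surf) + β(S_deep − S_surf′) = 0.
S_surf′ = S_deep − (α/β)·ΔT = 34.21 − (2 × 10⁻⁴/7.8 × 10⁻⁴)·(-7.4) = 36.1074 psu.
Increase required: 36.1074 − 33.86 = 2.2474 psu.

36.11 psu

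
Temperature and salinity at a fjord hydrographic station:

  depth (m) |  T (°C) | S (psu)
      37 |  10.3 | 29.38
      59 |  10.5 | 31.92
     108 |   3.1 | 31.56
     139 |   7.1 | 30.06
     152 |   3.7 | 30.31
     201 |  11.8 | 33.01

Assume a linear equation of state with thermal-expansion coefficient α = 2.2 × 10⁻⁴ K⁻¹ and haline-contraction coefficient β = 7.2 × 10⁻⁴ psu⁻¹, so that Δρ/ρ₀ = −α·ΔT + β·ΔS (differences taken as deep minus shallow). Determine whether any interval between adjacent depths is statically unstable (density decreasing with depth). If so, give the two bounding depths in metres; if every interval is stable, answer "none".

Evaluate Δρ/ρ₀ = −αΔT + βΔS across each adjacent pair:
  37–59 m: −αΔT+βΔS = −(2.2 × 10⁻⁴)(+0.2)+(7.2 × 10⁻⁴)(+2.54) = 1.8 × 10⁻³ → stable
  59–108 m: −αΔT+βΔS = −(2.2 × 10⁻⁴)(-7.4)+(7.2 × 10⁻⁴)(-0.36) = 1.4 × 10⁻³ → stable
  108–139 m: −αΔT+βΔS = −(2.2 × 10⁻⁴)(+4.0)+(7.2 × 10⁻⁴)(-1.50) = -2.0 × 10⁻³ → UNSTABLE
  139–152 m: −αΔT+βΔS = −(2.2 × 10⁻⁴)(-3.4)+(7.2 × 10⁻⁴)(+0.25) = 9.3 × 10⁻⁴ → stable
  152–201 m: −αΔT+βΔS = −(2.2 × 10⁻⁴)(+8.1)+(7.2 × 10⁻⁴)(+2.70) = 1.6 × 10⁻⁴ → stable
The 108–139 m interval has Δρ < 0: lighter water underlies denser water.

108–139 m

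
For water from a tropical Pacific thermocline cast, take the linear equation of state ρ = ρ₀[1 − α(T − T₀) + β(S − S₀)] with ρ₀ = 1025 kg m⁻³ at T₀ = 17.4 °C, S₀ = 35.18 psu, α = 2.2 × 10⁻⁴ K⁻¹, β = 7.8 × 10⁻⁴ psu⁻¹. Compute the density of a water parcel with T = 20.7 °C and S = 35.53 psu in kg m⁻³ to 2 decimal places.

1024.54 kg m⁻³

T − T₀ = +3.3 K, S − S₀ = +0.35 psu.
Bracket = 1 − α·(+3.3) + β·(+0.35) = 1 + (-4.53 × 10⁻⁴) = 0.9995470.
ρ = 1025 × 0.9995470 = 1024.54 kg m⁻³.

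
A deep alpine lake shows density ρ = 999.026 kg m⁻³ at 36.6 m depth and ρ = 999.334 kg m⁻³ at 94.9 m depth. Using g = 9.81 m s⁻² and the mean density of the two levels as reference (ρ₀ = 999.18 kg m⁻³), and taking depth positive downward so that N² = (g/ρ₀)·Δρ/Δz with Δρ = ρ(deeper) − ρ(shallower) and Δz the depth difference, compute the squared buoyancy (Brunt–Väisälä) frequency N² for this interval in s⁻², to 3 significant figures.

5.19 × 10⁻⁵ s⁻²

Δρ = 999.334 − 999.026 = 0.308 kg m⁻³ over Δz = 94.9 − 36.6 = 58.3 m.
N² = (9.81/999.18) × (0.308/58.3) = 5.1869 × 10⁻⁵ s⁻² ≈ 5.19 × 10⁻⁵ s⁻².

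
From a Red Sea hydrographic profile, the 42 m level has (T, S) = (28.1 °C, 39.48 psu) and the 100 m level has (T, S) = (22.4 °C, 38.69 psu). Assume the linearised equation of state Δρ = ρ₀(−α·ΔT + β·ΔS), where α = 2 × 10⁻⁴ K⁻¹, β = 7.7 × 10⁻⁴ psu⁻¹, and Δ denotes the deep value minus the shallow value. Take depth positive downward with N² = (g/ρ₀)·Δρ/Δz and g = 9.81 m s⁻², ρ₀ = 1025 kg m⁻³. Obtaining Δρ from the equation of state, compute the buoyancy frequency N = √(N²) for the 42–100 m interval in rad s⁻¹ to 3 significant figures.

9.48 × 10⁻³ rad s⁻¹

ΔT = -5.7 K, ΔS = -0.79 psu (deep − shallow).
Δρ/ρ₀ = −αΔT + βΔS = 1.14 × 10⁻³ − 6.083 × 10⁻⁴ = 5.317 × 10⁻⁴, so Δρ ≈ 0.5450 kg m⁻³.
N² = (g/ρ₀)·Δρ/Δz = g·(Δρ/ρ₀)/Δz = 9.81 × 5.317 × 10⁻⁴ / 58 = 8.9931 × 10⁻⁵ s⁻².
N = √(8.9931 × 10⁻⁵) = 9.4832 × 10⁻³ rad s⁻¹ ≈ 9.48 × 10⁻³ rad s⁻¹.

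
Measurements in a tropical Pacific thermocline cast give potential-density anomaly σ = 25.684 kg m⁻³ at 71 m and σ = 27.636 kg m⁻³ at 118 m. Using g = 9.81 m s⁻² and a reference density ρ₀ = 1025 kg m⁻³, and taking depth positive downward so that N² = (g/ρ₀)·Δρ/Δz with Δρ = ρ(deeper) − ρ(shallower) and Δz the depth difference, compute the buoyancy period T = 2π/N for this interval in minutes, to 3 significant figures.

Δρ = 1027.636 − 1025.684 = 1.952 kg m⁻³ over Δz = 118 − 71 = 47 m.
N² = (9.81/1025) × (1.952/47) = 3.9749 × 10⁻⁴ s⁻².
N = √(3.9749 × 10⁻⁴) = 0.019937 rad s⁻¹, so T = 2π/N = 315.15 s = 5.2525 min ≈ 5.25 min.

5.25 min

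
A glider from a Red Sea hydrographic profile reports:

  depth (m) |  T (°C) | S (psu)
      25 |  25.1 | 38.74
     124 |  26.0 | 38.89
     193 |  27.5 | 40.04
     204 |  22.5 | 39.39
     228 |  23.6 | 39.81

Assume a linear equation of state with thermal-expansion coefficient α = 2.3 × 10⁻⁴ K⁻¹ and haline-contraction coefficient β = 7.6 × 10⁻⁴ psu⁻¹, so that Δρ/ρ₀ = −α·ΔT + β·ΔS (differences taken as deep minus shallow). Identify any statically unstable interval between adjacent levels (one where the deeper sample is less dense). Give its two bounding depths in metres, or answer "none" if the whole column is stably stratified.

25–124 m

Evaluate Δρ/ρ₀ = −αΔT + βΔS across each adjacent pair:
  25–124 m: −αΔT+βΔS = −(2.3 × 10⁻⁴)(+0.9)+(7.6 × 10⁻⁴)(+0.15) = -9.3 × 10⁻⁵ → UNSTABLE
  124–193 m: −αΔT+βΔS = −(2.3 × 10⁻⁴)(+1.5)+(7.6 × 10⁻⁴)(+1.15) = 5.3 × 10⁻⁴ → stable
  193–204 m: −αΔT+βΔS = −(2.3 × 10⁻⁴)(-5.0)+(7.6 × 10⁻⁴)(-0.65) = 6.6 × 10⁻⁴ → stable
  204–228 m: −αΔT+βΔS = −(2.3 × 10⁻⁴)(+1.1)+(7.6 × 10⁻⁴)(+0.42) = 6.6 × 10⁻⁵ → stable
The 25–124 m interval has Δρ < 0: lighter water underlies denser water.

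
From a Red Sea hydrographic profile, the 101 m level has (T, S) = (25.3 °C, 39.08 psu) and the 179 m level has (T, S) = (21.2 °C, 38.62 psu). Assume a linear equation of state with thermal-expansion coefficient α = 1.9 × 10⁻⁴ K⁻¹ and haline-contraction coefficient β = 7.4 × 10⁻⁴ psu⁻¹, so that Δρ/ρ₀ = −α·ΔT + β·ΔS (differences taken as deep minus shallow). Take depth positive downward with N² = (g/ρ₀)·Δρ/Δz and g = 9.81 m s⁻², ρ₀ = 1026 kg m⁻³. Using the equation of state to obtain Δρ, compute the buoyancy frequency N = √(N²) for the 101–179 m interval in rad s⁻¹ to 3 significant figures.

ΔT = -4.1 K, ΔS = -0.46 psu (deep − shallow).
Δρ/ρ₀ = −αΔT + βΔS = 7.79 × 10⁻⁴ − 3.404 × 10⁻⁴ = 4.386 × 10⁻⁴, so Δρ ≈ 0.4500 kg m⁻³.
N² = (g/ρ₀)·Δρ/Δz = g·(Δρ/ρ₀)/Δz = 9.81 × 4.386 × 10⁻⁴ / 78 = 5.5162 × 10⁻⁵ s⁻².
N = √(5.5162 × 10⁻⁵) = 7.4271 × 10⁻³ rad s⁻¹ ≈ 7.43 × 10⁻³ rad s⁻¹.

7.43 × 10⁻³ rad s⁻¹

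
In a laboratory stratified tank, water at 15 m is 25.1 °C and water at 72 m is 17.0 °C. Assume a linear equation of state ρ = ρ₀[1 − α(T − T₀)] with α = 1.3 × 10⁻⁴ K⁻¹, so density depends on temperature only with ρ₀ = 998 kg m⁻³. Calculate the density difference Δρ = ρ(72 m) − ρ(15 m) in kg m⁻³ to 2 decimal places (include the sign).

+1.05 kg m⁻³

ΔT = -8.1 K, Δρ/ρ₀ = −αΔT = 1.053 × 10⁻³.
Δρ = 998 × (1.053 × 10⁻³) = +1.05 kg m⁻³.
Positive Δρ: denser below, stable.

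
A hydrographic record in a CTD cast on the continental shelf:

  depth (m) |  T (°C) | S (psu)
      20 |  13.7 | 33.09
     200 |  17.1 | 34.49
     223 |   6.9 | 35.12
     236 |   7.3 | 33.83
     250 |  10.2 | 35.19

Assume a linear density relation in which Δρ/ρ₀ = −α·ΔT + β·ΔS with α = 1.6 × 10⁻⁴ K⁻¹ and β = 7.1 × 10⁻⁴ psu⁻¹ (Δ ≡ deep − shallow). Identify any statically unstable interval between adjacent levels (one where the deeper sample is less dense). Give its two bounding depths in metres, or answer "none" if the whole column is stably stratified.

Evaluate Δρ/ρ₀ = −αΔT + βΔS across each adjacent pair:
  20–200 m: −αΔT+βΔS = −(1.6 × 10⁻⁴)(+3.4)+(7.1 × 10⁻⁴)(+1.40) = 4.5 × 10⁻⁴ → stable
  200–223 m: −αΔT+βΔS = −(1.6 × 10⁻⁴)(-10.2)+(7.1 × 10⁻⁴)(+0.63) = 2.1 × 10⁻³ → stable
  223–236 m: −αΔT+βΔS = −(1.6 × 10⁻⁴)(+0.4)+(7.1 × 10⁻⁴)(-1.29) = -9.8 × 10⁻⁴ → UNSTABLE
  236–250 m: −αΔT+βΔS = −(1.6 × 10⁻⁴)(+2.9)+(7.1 × 10⁻⁴)(+1.36) = 5.0 × 10⁻⁴ → stable
The 223–236 m interval has Δρ < 0: lighter water underlies denser water.

223–236 m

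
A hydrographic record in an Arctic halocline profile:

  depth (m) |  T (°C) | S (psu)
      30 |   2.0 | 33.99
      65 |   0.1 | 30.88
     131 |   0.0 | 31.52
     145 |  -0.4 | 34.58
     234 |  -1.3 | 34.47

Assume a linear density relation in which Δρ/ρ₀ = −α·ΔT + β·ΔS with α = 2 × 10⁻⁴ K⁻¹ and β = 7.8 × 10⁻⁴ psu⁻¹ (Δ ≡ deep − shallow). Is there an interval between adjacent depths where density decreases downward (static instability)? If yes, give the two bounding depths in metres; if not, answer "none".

Evaluate Δρ/ρ₀ = −αΔT + βΔS across each adjacent pair:
  30–65 m: −αΔT+βΔS = −(2 × 10⁻⁴)(-1.9)+(7.8 × 10⁻⁴)(-3.11) = -2.0 × 10⁻³ → UNSTABLE
  65–131 m: −αΔT+βΔS = −(2 × 10⁻⁴)(-0.1)+(7.8 × 10⁻⁴)(+0.64) = 5.2 × 10⁻⁴ → stable
  131–145 m: −αΔT+βΔS = −(2 × 10⁻⁴)(-0.4)+(7.8 × 10⁻⁴)(+3.06) = 2.5 × 10⁻³ → stable
  145–234 m: −αΔT+βΔS = −(2 × 10⁻⁴)(-0.9)+(7.8 × 10⁻⁴)(-0.11) = 9.4 × 10⁻⁵ → stable
The 30–65 m interval has Δρ < 0: lighter water underlies denser water.

30–65 m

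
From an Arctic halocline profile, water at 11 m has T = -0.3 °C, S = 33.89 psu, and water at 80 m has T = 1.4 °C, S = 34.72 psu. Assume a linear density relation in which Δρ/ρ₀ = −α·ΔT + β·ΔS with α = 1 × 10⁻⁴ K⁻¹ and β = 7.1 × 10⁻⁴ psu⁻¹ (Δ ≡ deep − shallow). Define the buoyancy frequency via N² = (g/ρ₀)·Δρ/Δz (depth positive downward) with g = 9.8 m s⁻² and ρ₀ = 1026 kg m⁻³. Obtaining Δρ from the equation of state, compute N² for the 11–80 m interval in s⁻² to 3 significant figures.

ΔT = +1.7 K, ΔS = +0.83 psu (deep − shallow).
Δρ/ρ₀ = −αΔT + βΔS = -1.70 × 10⁻⁴ + 5.893 × 10⁻⁴ = 4.193 × 10⁻⁴, so Δρ ≈ 0.4302 kg m⁻³.
N² = (g/ρ₀)·Δρ/Δz = g·(Δρ/ρ₀)/Δz = 9.8 × 4.193 × 10⁻⁴ / 69 = 5.9553 × 10⁻⁵ s⁻² ≈ 5.96 × 10⁻⁵ s⁻².

5.96 × 10⁻⁵ s⁻²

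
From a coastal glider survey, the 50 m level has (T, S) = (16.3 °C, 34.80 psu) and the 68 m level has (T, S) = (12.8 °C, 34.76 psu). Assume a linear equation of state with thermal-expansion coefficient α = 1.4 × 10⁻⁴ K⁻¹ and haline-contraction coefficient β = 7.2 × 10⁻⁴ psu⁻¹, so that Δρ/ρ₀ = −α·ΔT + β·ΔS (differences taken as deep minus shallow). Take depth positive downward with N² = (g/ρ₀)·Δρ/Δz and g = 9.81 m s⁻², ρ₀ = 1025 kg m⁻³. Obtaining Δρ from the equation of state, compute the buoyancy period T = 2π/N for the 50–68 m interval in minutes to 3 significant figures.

6.61 min

ΔT = -3.5 K, ΔS = -0.04 psu (deep − shallow).
Δρ/ρ₀ = −αΔT + βΔS = 4.90 × 10⁻⁴ − 2.88 × 10⁻⁵ = 4.612 × 10⁻⁴, so Δρ ≈ 0.4727 kg m⁻³.
N² = (g/ρ₀)·Δρ/Δz = g·(Δρ/ρ₀)/Δz = 9.81 × 4.612 × 10⁻⁴ / 18 = 2.5135 × 10⁻⁴ s⁻².
N = √(2.5135 × 10⁻⁴) = 0.015854 rad s⁻¹ → T = 2π/N = 396.32 s = 6.6053 min ≈ 6.61 min.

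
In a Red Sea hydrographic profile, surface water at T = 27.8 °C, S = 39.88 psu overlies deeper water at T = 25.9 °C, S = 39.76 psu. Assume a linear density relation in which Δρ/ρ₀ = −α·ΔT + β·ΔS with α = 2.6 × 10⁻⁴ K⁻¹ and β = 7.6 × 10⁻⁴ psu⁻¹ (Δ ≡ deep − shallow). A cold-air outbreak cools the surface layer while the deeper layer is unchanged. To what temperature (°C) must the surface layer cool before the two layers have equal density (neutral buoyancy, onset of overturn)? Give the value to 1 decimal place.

26.3 °C

Neutral buoyancy requires Δρ = 0, i.e. −α(T_deep − T_surf′) + β(S_deep − S_surf) = 0.
T_surf′ = T_deep − (β/α)·ΔS = 25.9 − (7.6 × 10⁻⁴/2.6 × 10⁻⁴)·(-0.12) = 26.251 °C.
Cooling required: 27.8 − (26.251) = 1.549 °C.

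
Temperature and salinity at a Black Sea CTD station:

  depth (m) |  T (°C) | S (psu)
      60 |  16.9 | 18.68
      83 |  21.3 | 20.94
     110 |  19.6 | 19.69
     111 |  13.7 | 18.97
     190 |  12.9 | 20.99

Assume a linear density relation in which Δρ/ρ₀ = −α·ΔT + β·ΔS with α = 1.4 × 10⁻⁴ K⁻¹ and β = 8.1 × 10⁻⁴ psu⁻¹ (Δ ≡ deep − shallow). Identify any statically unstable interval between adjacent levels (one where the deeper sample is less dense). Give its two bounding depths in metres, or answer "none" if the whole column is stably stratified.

83–110 m

Evaluate Δρ/ρ₀ = −αΔT + βΔS across each adjacent pair:
  60–83 m: −αΔT+βΔS = −(1.4 × 10⁻⁴)(+4.4)+(8.1 × 10⁻⁴)(+2.26) = 1.2 × 10⁻³ → stable
  83–110 m: −αΔT+βΔS = −(1.4 × 10⁻⁴)(-1.7)+(8.1 × 10⁻⁴)(-1.25) = -7.7 × 10⁻⁴ → UNSTABLE
  110–111 m: −αΔT+βΔS = −(1.4 × 10⁻⁴)(-5.9)+(8.1 × 10⁻⁴)(-0.72) = 2.4 × 10⁻⁴ → stable
  111–190 m: −αΔT+βΔS = −(1.4 × 10⁻⁴)(-0.8)+(8.1 × 10⁻⁴)(+2.02) = 1.7 × 10⁻³ → stable
The 83–110 m interval has Δρ < 0: lighter water underlies denser water.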